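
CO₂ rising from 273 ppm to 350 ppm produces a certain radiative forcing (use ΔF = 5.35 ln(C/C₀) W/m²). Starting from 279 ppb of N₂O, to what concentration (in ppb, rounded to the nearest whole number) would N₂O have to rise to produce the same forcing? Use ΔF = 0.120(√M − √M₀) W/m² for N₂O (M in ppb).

M ≈ 772 ppb

CO₂ forcing: 5.35 × ln(350/273) = 5.35 × 0.248461 = 1.32927 W/m².
Set 0.120(√M − √279) = 1.32927: √M = 1.32927/0.120 + √279 = 11.0773 + 16.7033 = 27.7806.
M = (27.7806)² = 771.76 ppb.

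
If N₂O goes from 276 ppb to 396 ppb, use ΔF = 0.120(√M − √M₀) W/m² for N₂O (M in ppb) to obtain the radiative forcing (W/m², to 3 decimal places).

ΔF = 0.394 W/m²

N₂O: 0.120 × (√396 − √276) = 0.120 × (19.8997 − 16.6132) = 0.120 × 3.2865 = 0.3944 W/m².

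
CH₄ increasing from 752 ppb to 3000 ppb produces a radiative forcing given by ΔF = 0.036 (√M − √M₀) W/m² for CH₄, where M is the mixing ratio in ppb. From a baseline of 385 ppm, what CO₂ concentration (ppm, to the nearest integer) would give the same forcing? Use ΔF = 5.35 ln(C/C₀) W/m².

CH₄ forcing: 0.036 × (√3000 − √752) = 0.036 × (54.7723 − 27.4226) = 0.036 × 27.3497 = 0.98459 W/m².
Set 5.35 ln(C/385) = 0.98459: ln(C/385) = 0.98459/5.35 = 0.18404, so C = 385 × e^0.18404 = 385 × 1.20206 = 462.79 ppm.

C ≈ 463 ppm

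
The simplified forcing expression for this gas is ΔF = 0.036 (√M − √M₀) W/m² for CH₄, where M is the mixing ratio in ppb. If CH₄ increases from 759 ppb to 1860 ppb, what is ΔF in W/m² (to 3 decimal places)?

CH₄: 0.036 × (√1860 − √759) = 0.036 × (43.1277 − 27.5500) = 0.036 × 15.5777 = 0.5608 W/m².

ΔF = 0.561 W/m²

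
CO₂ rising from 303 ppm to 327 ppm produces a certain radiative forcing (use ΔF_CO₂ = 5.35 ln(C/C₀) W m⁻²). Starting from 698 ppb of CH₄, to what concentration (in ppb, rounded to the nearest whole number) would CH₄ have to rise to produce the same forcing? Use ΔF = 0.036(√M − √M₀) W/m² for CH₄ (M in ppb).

M ≈ 1425 ppb

CO₂ forcing: 5.35 × ln(327/303) = 5.35 × 0.076227 = 0.40781 W/m².
Set 0.036(√M − √698) = 0.40781: √M = 0.40781/0.036 + √698 = 11.3281 + 26.4197 = 37.7478.
M = (37.7478)² = 1424.90 ppb.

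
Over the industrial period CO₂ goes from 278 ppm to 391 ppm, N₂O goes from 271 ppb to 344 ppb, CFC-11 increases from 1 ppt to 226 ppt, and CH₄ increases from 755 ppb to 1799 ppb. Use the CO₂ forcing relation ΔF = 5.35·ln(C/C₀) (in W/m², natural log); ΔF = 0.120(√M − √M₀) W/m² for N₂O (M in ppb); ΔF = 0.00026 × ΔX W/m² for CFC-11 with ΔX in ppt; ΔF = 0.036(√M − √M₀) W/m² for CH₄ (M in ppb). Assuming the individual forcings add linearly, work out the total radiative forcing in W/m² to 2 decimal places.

ΔF = 2.67 W/m²

CO₂: 5.35 × ln(391/278) = 5.35 × ln(1.40647) = 5.35 × 0.34108 = 1.8248 W/m².
N₂O: 0.120 × (√344 − √271) = 0.120 × (18.5472 − 16.4621) = 0.120 × 2.0851 = 0.2502 W/m².
CFC-11: ΔF = 0.00026 × (226 − 1) = 0.00026 × 225 = 0.0585 W/m².
CH₄: 0.036 × (√1799 − √755) = 0.036 × (42.4146 − 27.4773) = 0.036 × 14.9373 = 0.5377 W/m².
Total ΔF = 1.8248 + 0.2502 + 0.0585 + 0.5377 = 2.6712 W/m².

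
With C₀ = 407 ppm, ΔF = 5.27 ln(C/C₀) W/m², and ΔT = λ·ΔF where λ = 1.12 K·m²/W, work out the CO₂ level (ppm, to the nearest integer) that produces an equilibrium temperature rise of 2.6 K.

Required forcing: ΔF = ΔT/λ = 2.6/1.12 = 2.3214 W/m².
Then ln(C/407) = ΔF/5.27 = 2.3214/5.27 = 0.44049.
So C = 407 × e^0.44049 = 407 × 1.55347 = 632.26 ppm.

C ≈ 632 ppm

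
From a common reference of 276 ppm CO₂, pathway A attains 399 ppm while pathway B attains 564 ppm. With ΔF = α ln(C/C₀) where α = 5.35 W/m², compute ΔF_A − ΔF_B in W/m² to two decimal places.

ΔF_A = 5.35 ln(399/276) = 5.35 × 0.36856 = 1.9718 W/m².
ΔF_B = 5.35 ln(564/276) = 5.35 × 0.71465 = 3.8234 W/m².
Difference: 1.9718 − 3.8234 = -1.8516 W/m².
(Equivalently, ΔF_A − ΔF_B = 5.35 ln(399/564) = 5.35 × -0.34609 = -1.8516 W/m².)

ΔF_A − ΔF_B = -1.85 W/m²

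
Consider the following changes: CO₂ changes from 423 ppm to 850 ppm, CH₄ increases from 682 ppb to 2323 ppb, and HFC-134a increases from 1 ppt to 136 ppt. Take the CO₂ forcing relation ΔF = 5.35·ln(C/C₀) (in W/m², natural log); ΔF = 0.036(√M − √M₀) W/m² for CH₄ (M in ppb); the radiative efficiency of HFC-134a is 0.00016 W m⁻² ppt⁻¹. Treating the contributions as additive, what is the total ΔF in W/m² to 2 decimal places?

CO₂: 5.35 × ln(850/423) = 5.35 × ln(2.00946) = 5.35 × 0.69787 = 3.7336 W/m².
CH₄: 0.036 × (√2323 − √682) = 0.036 × (48.1975 − 26.1151) = 0.036 × 22.0824 = 0.7950 W/m².
HFC-134a: ΔF = 0.00016 × (136 − 1) = 0.00016 × 135 = 0.0216 W/m².
Total ΔF = 3.7336 + 0.7950 + 0.0216 = 4.5502 W/m².

ΔF = 4.55 W/m²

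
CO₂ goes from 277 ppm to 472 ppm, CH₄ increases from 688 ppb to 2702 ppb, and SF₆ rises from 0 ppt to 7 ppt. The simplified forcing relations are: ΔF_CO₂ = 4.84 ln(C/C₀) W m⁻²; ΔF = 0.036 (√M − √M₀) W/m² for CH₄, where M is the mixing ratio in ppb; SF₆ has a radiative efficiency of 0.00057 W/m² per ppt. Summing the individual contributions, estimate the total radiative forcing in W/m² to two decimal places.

CO₂: 4.84 × ln(472/277) = 4.84 × ln(1.70397) = 4.84 × 0.53296 = 2.5795 W/m².
CH₄: 0.036 × (√2702 − √688) = 0.036 × (51.9808 − 26.2298) = 0.036 × 25.7510 = 0.9270 W/m².
SF₆: ΔF = 0.00057 × (7 − 0) = 0.00057 × 7 = 0.0040 W/m².
Total ΔF = 2.5795 + 0.9270 + 0.0040 = 3.5105 W/m².

ΔF = 3.51 W/m²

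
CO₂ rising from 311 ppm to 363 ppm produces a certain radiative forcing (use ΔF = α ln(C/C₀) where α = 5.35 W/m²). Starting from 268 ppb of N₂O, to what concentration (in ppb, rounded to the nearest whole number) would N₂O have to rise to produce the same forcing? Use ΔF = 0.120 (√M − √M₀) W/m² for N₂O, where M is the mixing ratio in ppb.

M ≈ 541 ppb

CO₂ forcing: 5.35 × ln(363/311) = 5.35 × 0.154610 = 0.82716 W/m².
Set 0.120(√M − √268) = 0.82716: √M = 0.82716/0.120 + √268 = 6.8930 + 16.3707 = 23.2637.
M = (23.2637)² = 541.20 ppb.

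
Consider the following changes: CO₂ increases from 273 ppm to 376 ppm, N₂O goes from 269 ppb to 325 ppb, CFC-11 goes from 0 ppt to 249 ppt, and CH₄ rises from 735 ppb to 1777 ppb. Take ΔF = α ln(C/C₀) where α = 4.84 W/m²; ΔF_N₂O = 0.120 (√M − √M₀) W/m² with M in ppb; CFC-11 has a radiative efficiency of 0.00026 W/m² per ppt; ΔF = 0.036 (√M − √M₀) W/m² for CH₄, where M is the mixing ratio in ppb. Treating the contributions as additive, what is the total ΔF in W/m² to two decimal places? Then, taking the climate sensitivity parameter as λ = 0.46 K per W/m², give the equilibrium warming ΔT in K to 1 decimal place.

ΔF = 2.35 W/m²; ΔT = 1.1 K

CO₂: 4.84 × ln(376/273) = 4.84 × ln(1.37729) = 4.84 × 0.32012 = 1.5494 W/m².
N₂O: 0.120 × (√325 − √269) = 0.120 × (18.0278 − 16.4012) = 0.120 × 1.6266 = 0.1952 W/m².
CFC-11: ΔF = 0.00026 × (249 − 0) = 0.00026 × 249 = 0.0647 W/m².
CH₄: 0.036 × (√1777 − √735) = 0.036 × (42.1545 − 27.1109) = 0.036 × 15.0436 = 0.5416 W/m².
Total ΔF = 1.5494 + 0.1952 + 0.0647 + 0.5416 = 2.3509 W/m².
ΔT = λ ΔF = 0.46 × 2.35 = 1.0810 K.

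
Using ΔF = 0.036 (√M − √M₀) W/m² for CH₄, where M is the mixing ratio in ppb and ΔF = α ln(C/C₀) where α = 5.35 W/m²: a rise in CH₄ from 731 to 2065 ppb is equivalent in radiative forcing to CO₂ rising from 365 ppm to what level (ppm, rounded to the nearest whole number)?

CH₄ forcing: 0.036 × (√2065 − √731) = 0.036 × (45.4423 − 27.0370) = 0.036 × 18.4053 = 0.66259 W/m².
Set 5.35 ln(C/365) = 0.66259: ln(C/365) = 0.66259/5.35 = 0.12385, so C = 365 × e^0.12385 = 365 × 1.13185 = 413.13 ppm.

C ≈ 413 ppm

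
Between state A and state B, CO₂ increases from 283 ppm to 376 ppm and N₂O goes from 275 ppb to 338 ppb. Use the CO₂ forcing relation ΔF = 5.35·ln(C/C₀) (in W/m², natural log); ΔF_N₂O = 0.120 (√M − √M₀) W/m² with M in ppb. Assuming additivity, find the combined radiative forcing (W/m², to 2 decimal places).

CO₂: 5.35 × ln(376/283) = 5.35 × ln(1.32862) = 5.35 × 0.28414 = 1.5201 W/m².
N₂O: 0.120 × (√338 − √275) = 0.120 × (18.3848 − 16.5831) = 0.120 × 1.8017 = 0.2162 W/m².
Total ΔF = 1.5201 + 0.2162 = 1.7363 W/m².

ΔF = 1.74 W/m²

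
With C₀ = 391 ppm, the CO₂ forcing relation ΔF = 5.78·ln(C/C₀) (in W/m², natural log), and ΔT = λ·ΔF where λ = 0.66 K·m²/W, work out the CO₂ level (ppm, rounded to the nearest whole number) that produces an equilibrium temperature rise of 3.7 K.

Required forcing: ΔF = ΔT/λ = 3.7/0.66 = 5.6061 W/m².
Then ln(C/391) = ΔF/5.78 = 5.6061/5.78 = 0.96991.
So C = 391 × e^0.96991 = 391 × 2.63771 = 1031.34 ppm.

C ≈ 1031 ppm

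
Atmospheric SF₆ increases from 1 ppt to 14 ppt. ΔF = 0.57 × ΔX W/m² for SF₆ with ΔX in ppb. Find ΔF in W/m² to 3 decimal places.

ΔF = 0.007 W/m²

SF₆: Δ = 14 − 1 = 13 ppt = 0.013 ppb; ΔF = 0.57 × 0.013 = 0.0074 W/m².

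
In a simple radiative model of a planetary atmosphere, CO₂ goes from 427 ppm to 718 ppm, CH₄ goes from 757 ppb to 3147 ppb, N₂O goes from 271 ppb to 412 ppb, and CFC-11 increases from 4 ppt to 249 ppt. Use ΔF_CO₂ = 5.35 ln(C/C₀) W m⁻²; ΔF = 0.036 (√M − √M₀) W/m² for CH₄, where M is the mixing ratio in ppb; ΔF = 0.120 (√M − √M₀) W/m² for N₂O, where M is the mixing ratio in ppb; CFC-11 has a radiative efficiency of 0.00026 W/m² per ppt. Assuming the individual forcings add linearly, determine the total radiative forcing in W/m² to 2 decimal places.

ΔF = 4.33 W/m²

CO₂: 5.35 × ln(718/427) = 5.35 × ln(1.68150) = 5.35 × 0.51969 = 2.7803 W/m².
CH₄: 0.036 × (√3147 − √757) = 0.036 × (56.0981 − 27.5136) = 0.036 × 28.5845 = 1.0290 W/m².
N₂O: 0.120 × (√412 − √271) = 0.120 × (20.2978 − 16.4621) = 0.120 × 3.8357 = 0.4603 W/m².
CFC-11: ΔF = 0.00026 × (249 − 4) = 0.00026 × 245 = 0.0637 W/m².
Total ΔF = 2.7803 + 1.0290 + 0.4603 + 0.0637 = 4.3333 W/m².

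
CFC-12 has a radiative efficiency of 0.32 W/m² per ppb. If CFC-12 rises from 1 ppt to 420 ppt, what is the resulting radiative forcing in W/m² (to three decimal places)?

ΔF = 0.134 W/m²

CFC-12: Δ = 420 − 1 = 419 ppt = 0.419 ppb; ΔF = 0.32 × 0.419 = 0.1341 W/m².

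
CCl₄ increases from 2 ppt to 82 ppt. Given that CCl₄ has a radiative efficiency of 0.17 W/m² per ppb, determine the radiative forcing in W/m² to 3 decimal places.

ΔF = 0.014 W/m²

CCl₄: Δ = 82 − 2 = 80 ppt = 0.080 ppb; ΔF = 0.17 × 0.080 = 0.0136 W/m².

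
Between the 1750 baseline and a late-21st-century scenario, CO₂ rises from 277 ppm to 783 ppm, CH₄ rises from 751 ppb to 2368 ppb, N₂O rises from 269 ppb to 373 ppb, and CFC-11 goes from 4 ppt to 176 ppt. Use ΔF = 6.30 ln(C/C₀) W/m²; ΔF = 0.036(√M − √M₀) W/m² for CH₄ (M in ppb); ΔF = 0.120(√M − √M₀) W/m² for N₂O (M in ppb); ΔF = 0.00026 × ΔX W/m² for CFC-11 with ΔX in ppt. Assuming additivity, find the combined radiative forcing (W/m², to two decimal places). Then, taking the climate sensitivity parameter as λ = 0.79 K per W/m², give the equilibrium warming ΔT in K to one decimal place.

CO₂: 6.30 × ln(783/277) = 6.30 × ln(2.82671) = 6.30 × 1.03911 = 6.5464 W/m².
CH₄: 0.036 × (√2368 − √751) = 0.036 × (48.6621 − 27.4044) = 0.036 × 21.2577 = 0.7653 W/m².
N₂O: 0.120 × (√373 − √269) = 0.120 × (19.3132 − 16.4012) = 0.120 × 2.9120 = 0.3494 W/m².
CFC-11: ΔF = 0.00026 × (176 − 4) = 0.00026 × 172 = 0.0447 W/m².
Total ΔF = 6.5464 + 0.7653 + 0.3494 + 0.0447 = 7.7058 W/m².
ΔT = λ ΔF = 0.79 × 7.71 = 6.0909 K.

ΔF = 7.71 W/m²; ΔT = 6.1 K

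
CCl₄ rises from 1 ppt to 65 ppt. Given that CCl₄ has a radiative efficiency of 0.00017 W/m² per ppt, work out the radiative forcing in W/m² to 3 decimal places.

ΔF = 0.011 W/m²

CCl₄: ΔF = 0.00017 × (65 − 1) = 0.00017 × 64 = 0.0109 W/m².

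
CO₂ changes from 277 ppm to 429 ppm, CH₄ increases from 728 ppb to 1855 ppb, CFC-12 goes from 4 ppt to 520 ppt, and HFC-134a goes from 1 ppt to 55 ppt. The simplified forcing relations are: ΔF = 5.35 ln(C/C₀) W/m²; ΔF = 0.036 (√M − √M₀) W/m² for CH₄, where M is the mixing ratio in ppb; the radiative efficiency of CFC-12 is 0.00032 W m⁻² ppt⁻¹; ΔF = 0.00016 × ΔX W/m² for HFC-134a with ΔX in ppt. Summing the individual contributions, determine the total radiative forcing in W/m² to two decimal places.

ΔF = 3.09 W/m²

CO₂: 5.35 × ln(429/277) = 5.35 × ln(1.54874) = 5.35 × 0.43744 = 2.3403 W/m².
CH₄: 0.036 × (√1855 − √728) = 0.036 × (43.0697 − 26.9815) = 0.036 × 16.0882 = 0.5792 W/m².
CFC-12: ΔF = 0.00032 × (520 − 4) = 0.00032 × 516 = 0.1651 W/m².
HFC-134a: ΔF = 0.00016 × (55 − 1) = 0.00016 × 54 = 0.0086 W/m².
Total ΔF = 2.3403 + 0.5792 + 0.1651 + 0.0086 = 3.0932 W/m².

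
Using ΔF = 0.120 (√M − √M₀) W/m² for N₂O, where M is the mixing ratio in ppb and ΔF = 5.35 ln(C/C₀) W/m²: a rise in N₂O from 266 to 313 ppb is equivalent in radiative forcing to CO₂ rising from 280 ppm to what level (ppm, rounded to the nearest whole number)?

C ≈ 289 ppm

N₂O forcing: 0.120 × (√313 − √266) = 0.120 × (17.6918 − 16.3095) = 0.120 × 1.3823 = 0.16588 W/m².
Set 5.35 ln(C/280) = 0.16588: ln(C/280) = 0.16588/5.35 = 0.03101, so C = 280 × e^0.03101 = 280 × 1.03150 = 288.82 ppm.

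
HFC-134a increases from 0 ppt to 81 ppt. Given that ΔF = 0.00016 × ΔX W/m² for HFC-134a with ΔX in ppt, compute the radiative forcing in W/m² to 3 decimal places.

HFC-134a: ΔF = 0.00016 × (81 − 0) = 0.00016 × 81 = 0.0130 W/m².

ΔF = 0.013 W/m²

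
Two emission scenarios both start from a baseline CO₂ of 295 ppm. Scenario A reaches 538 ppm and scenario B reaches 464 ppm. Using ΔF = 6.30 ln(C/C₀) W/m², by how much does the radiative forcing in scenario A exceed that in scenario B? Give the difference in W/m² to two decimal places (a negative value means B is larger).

ΔF_A = 6.30 ln(538/295) = 6.30 × 0.60088 = 3.7855 W/m².
ΔF_B = 6.30 ln(464/295) = 6.30 × 0.45291 = 2.8533 W/m².
Difference: 3.7855 − 2.8533 = 0.9322 W/m².

ΔF_A − ΔF_B = 0.93 W/m²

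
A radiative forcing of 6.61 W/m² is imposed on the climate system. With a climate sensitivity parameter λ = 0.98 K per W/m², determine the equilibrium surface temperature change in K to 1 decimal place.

ΔT = λ ΔF = 0.98 × 6.61 = 6.4778 K.

ΔT = 6.5 K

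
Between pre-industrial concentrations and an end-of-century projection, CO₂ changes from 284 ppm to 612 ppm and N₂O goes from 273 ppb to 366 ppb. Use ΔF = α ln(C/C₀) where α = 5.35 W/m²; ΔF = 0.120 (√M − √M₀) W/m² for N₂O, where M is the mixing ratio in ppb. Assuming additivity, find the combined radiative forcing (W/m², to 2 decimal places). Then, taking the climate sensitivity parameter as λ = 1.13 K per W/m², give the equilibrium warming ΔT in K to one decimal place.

ΔF = 4.42 W/m²; ΔT = 5.0 K

CO₂: 5.35 × ln(612/284) = 5.35 × ln(2.15493) = 5.35 × 0.76776 = 4.1075 W/m².
N₂O: 0.120 × (√366 − √273) = 0.120 × (19.1311 − 16.5227) = 0.120 × 2.6084 = 0.3130 W/m².
Total ΔF = 4.1075 + 0.3130 = 4.4205 W/m².
ΔT = λ ΔF = 1.13 × 4.42 = 4.9946 K.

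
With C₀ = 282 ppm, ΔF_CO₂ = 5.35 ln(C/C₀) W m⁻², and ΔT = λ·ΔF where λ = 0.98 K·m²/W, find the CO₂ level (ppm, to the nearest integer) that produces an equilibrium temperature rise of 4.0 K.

Required forcing: ΔF = ΔT/λ = 4.0/0.98 = 4.0816 W/m².
Then ln(C/282) = ΔF/5.35 = 4.0816/5.35 = 0.76292.
So C = 282 × e^0.76292 = 282 × 2.14453 = 604.76 ppm.

C ≈ 605 ppm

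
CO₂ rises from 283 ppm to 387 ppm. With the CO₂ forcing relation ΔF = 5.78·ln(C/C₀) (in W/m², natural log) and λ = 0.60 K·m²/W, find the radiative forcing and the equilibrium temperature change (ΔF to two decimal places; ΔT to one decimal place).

CO₂: 5.78 × ln(387/283) = 5.78 × ln(1.36749) = 5.78 × 0.31298 = 1.8090 W/m².
ΔT = λ ΔF = 0.60 × 1.81 = 1.0860 K.

ΔF = 1.81 W/m²; ΔT = 1.1 K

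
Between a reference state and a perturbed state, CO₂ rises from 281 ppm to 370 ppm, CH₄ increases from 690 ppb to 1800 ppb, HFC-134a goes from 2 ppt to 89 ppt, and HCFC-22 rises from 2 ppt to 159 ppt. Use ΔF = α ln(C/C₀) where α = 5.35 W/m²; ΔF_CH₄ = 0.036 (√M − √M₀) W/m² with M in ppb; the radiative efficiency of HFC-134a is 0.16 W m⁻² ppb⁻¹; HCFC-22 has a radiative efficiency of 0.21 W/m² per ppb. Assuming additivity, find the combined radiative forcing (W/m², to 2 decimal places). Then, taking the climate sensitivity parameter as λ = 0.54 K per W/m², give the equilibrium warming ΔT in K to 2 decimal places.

ΔF = 2.10 W/m²; ΔT = 1.13 K

CO₂: 5.35 × ln(370/281) = 5.35 × ln(1.31673) = 5.35 × 0.27515 = 1.4721 W/m².
CH₄: 0.036 × (√1800 − √690) = 0.036 × (42.4264 − 26.2679) = 0.036 × 16.1585 = 0.5817 W/m².
HFC-134a: Δ = 89 − 2 = 87 ppt = 0.087 ppb; ΔF = 0.16 × 0.087 = 0.0139 W/m².
HCFC-22: Δ = 159 − 2 = 157 ppt = 0.157 ppb; ΔF = 0.21 × 0.157 = 0.0330 W/m².
Total ΔF = 1.4721 + 0.5817 + 0.0139 + 0.0330 = 2.1007 W/m².
ΔT = λ ΔF = 0.54 × 2.10 = 1.1340 K.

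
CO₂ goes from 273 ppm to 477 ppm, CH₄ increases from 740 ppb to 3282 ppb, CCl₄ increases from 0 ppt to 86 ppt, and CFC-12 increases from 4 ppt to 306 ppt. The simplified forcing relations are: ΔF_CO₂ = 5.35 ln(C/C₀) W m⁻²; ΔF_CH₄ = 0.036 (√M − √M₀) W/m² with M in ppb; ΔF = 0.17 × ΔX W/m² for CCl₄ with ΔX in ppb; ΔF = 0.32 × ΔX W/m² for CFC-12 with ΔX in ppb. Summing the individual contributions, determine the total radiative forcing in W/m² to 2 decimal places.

CO₂: 5.35 × ln(477/273) = 5.35 × ln(1.74725) = 5.35 × 0.55804 = 2.9855 W/m².
CH₄: 0.036 × (√3282 − √740) = 0.036 × (57.2887 − 27.2029) = 0.036 × 30.0858 = 1.0831 W/m².
CCl₄: Δ = 86 − 0 = 86 ppt = 0.086 ppb; ΔF = 0.17 × 0.086 = 0.0146 W/m².
CFC-12: Δ = 306 − 4 = 302 ppt = 0.302 ppb; ΔF = 0.32 × 0.302 = 0.0966 W/m².
Total ΔF = 2.9855 + 1.0831 + 0.0146 + 0.0966 = 4.1798 W/m².

ΔF = 4.18 W/m²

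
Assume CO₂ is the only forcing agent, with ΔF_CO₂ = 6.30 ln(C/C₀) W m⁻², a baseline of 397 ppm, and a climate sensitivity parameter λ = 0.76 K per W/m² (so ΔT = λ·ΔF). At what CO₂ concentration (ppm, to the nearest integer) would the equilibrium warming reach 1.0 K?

Required forcing: ΔF = ΔT/λ = 1.0/0.76 = 1.3158 W/m².
Then ln(C/397) = ΔF/6.30 = 1.3158/6.30 = 0.20886.
So C = 397 × e^0.20886 = 397 × 1.23227 = 489.21 ppm.

C ≈ 489 ppm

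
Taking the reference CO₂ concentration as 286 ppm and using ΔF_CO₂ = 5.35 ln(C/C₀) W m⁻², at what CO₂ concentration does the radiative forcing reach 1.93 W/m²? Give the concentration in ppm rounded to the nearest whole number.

Set 5.35 ln(C/286) = 1.93, so ln(C/286) = 1.93/5.35 = 0.36075.
Then C/286 = e^0.36075 = 1.43440, giving C = 286 × 1.43440 = 410.24 ppm.

C ≈ 410 ppm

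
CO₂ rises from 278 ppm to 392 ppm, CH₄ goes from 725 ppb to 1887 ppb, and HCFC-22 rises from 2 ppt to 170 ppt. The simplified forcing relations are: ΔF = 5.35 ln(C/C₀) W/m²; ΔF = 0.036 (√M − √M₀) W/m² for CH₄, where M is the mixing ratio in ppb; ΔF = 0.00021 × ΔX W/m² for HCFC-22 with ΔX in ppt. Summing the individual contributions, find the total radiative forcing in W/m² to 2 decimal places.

CO₂: 5.35 × ln(392/278) = 5.35 × ln(1.41007) = 5.35 × 0.34364 = 1.8385 W/m².
CH₄: 0.036 × (√1887 − √725) = 0.036 × (43.4396 − 26.9258) = 0.036 × 16.5138 = 0.5945 W/m².
HCFC-22: ΔF = 0.00021 × (170 − 2) = 0.00021 × 168 = 0.0353 W/m².
Total ΔF = 1.8385 + 0.5945 + 0.0353 = 2.4683 W/m².

ΔF = 2.47 W/m²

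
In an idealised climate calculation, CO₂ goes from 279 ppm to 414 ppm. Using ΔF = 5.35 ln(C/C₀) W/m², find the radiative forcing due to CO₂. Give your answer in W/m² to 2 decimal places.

ΔF = 2.11 W/m²

CO₂: 5.35 × ln(414/279) = 5.35 × ln(1.48387) = 5.35 × 0.39465 = 2.1114 W/m².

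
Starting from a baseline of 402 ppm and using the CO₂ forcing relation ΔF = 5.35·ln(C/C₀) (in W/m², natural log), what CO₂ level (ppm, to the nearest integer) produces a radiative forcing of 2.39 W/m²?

Set 5.35 ln(C/402) = 2.39, so ln(C/402) = 2.39/5.35 = 0.44673.
Then C/402 = e^0.44673 = 1.56319, giving C = 402 × 1.56319 = 628.40 ppm.

C ≈ 628 ppm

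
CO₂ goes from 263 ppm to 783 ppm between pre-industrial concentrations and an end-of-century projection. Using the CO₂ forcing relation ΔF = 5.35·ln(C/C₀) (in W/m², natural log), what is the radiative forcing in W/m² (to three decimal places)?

ΔF = 5.837 W/m²

CO₂: 5.35 × ln(783/263) = 5.35 × ln(2.97719) = 5.35 × 1.09098 = 5.8367 W/m².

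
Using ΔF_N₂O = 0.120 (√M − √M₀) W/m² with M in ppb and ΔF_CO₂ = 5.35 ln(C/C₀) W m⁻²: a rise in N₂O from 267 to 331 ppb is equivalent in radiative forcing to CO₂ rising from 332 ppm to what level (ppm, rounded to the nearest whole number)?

N₂O forcing: 0.120 × (√331 − √267) = 0.120 × (18.1934 − 16.3401) = 0.120 × 1.8533 = 0.22240 W/m².
Set 5.35 ln(C/332) = 0.22240: ln(C/332) = 0.22240/5.35 = 0.04157, so C = 332 × e^0.04157 = 332 × 1.04245 = 346.09 ppm.

C ≈ 346 ppm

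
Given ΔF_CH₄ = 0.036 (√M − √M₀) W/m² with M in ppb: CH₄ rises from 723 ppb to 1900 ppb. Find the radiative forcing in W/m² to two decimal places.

CH₄: 0.036 × (√1900 − √723) = 0.036 × (43.5890 − 26.8887) = 0.036 × 16.7003 = 0.6012 W/m².

ΔF = 0.60 W/m²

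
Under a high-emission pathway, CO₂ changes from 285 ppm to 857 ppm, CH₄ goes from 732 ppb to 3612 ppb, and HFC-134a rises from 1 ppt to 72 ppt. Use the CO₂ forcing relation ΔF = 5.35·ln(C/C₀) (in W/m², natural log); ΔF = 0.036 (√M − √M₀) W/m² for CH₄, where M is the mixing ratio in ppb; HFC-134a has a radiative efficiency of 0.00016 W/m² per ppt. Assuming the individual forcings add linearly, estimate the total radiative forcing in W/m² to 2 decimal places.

CO₂: 5.35 × ln(857/285) = 5.35 × ln(3.00702) = 5.35 × 1.10095 = 5.8901 W/m².
CH₄: 0.036 × (√3612 − √732) = 0.036 × (60.0999 − 27.0555) = 0.036 × 33.0444 = 1.1896 W/m².
HFC-134a: ΔF = 0.00016 × (72 − 1) = 0.00016 × 71 = 0.0114 W/m².
Total ΔF = 5.8901 + 1.1896 + 0.0114 = 7.0911 W/m².

ΔF = 7.09 W/m²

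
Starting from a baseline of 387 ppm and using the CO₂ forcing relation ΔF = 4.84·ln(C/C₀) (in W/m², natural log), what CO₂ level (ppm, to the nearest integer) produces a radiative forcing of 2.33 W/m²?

C ≈ 626 ppm

Set 4.84 ln(C/387) = 2.33, so ln(C/387) = 2.33/4.84 = 0.48140.
Then C/387 = e^0.48140 = 1.61834, giving C = 387 × 1.61834 = 626.30 ppm.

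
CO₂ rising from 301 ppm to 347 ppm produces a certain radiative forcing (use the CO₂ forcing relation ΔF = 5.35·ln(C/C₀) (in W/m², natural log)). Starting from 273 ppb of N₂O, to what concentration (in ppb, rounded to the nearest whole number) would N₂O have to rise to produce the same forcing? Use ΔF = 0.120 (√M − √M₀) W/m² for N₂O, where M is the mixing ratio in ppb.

M ≈ 523 ppb

CO₂ forcing: 5.35 × ln(347/301) = 5.35 × 0.142215 = 0.76085 W/m².
Set 0.120(√M − √273) = 0.76085: √M = 0.76085/0.120 + √273 = 6.3404 + 16.5227 = 22.8631.
M = (22.8631)² = 522.72 ppb.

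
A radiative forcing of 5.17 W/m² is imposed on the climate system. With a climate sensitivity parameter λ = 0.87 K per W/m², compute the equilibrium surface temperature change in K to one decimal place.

ΔT = λ ΔF = 0.87 × 5.17 = 4.4979 K.

ΔT = 4.5 K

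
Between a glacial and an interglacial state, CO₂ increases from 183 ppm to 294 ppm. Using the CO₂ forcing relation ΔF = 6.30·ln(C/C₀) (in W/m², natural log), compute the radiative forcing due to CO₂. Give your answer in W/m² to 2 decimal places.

CO₂: 6.30 × ln(294/183) = 6.30 × ln(1.60656) = 6.30 × 0.47410 = 2.9868 W/m².

ΔF = 2.99 W/m²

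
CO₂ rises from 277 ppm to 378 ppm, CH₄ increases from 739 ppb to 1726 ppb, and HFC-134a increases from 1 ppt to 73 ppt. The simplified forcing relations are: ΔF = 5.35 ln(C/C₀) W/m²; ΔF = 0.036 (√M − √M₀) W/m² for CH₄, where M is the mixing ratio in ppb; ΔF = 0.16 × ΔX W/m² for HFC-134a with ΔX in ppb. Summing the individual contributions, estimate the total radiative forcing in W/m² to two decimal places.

ΔF = 2.19 W/m²

CO₂: 5.35 × ln(378/277) = 5.35 × ln(1.36462) = 5.35 × 0.31088 = 1.6632 W/m².
CH₄: 0.036 × (√1726 − √739) = 0.036 × (41.5452 − 27.1846) = 0.036 × 14.3606 = 0.5170 W/m².
HFC-134a: Δ = 73 − 1 = 72 ppt = 0.072 ppb; ΔF = 0.16 × 0.072 = 0.0115 W/m².
Total ΔF = 1.6632 + 0.5170 + 0.0115 = 2.1917 W/m².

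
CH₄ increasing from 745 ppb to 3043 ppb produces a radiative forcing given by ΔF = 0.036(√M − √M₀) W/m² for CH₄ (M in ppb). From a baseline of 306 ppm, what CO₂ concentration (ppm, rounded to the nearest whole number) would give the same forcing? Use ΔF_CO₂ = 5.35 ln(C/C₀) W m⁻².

C ≈ 369 ppm

CH₄ forcing: 0.036 × (√3043 − √745) = 0.036 × (55.1634 − 27.2947) = 0.036 × 27.8687 = 1.00327 W/m².
Set 5.35 ln(C/306) = 1.00327: ln(C/306) = 1.00327/5.35 = 0.18753, so C = 306 × e^0.18753 = 306 × 1.20627 = 369.12 ppm.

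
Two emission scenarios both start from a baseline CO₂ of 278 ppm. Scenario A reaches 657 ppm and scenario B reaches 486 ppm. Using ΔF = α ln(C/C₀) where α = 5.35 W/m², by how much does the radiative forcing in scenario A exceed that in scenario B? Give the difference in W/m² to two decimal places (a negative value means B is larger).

ΔF_A = 5.35 ln(657/278) = 5.35 × 0.86006 = 4.6013 W/m².
ΔF_B = 5.35 ln(486/278) = 5.35 × 0.55859 = 2.9885 W/m².
Difference: 4.6013 − 2.9885 = 1.6128 W/m².

ΔF_A − ΔF_B = 1.61 W/m²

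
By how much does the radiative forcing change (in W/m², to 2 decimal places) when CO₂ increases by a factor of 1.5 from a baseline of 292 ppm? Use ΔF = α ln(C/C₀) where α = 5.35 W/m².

Because the forcing depends only on the ratio C/C₀, the initial concentration does not enter.
ΔF = 5.35 × ln(1.5) = 5.35 × 0.40547 = 2.1693 W/m².

ΔF = 2.17 W/m²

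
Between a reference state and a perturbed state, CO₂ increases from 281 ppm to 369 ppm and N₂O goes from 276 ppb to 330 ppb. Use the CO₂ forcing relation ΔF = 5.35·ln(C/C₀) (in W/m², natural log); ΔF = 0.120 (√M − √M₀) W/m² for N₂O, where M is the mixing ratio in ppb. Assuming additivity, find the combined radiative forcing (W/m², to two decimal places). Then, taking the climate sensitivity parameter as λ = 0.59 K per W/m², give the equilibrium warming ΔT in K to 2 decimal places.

ΔF = 1.64 W/m²; ΔT = 0.97 K

CO₂: 5.35 × ln(369/281) = 5.35 × ln(1.31317) = 5.35 × 0.27244 = 1.4576 W/m².
N₂O: 0.120 × (√330 − √276) = 0.120 × (18.1659 − 16.6132) = 0.120 × 1.5527 = 0.1863 W/m².
Total ΔF = 1.4576 + 0.1863 = 1.6439 W/m².
ΔT = λ ΔF = 0.59 × 1.64 = 0.9676 K.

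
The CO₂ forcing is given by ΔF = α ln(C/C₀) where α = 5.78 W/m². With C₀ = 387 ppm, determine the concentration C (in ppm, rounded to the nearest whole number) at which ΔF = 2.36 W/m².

Set 5.78 ln(C/387) = 2.36, so ln(C/387) = 2.36/5.78 = 0.40830.
Then C/387 = e^0.40830 = 1.50426, giving C = 387 × 1.50426 = 582.15 ppm.

C ≈ 582 ppm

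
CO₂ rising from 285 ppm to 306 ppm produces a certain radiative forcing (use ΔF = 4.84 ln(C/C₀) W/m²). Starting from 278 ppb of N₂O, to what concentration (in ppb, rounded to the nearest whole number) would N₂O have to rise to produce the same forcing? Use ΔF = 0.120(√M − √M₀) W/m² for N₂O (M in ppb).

CO₂ forcing: 4.84 × ln(306/285) = 4.84 × 0.071096 = 0.34410 W/m².
Set 0.120(√M − √278) = 0.34410: √M = 0.34410/0.120 + √278 = 2.8675 + 16.6733 = 19.5408.
M = (19.5408)² = 381.84 ppb.

M ≈ 382 ppb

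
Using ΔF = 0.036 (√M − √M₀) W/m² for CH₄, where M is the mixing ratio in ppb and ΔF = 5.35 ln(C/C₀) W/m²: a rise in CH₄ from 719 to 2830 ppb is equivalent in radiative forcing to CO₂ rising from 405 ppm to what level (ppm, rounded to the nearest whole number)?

C ≈ 484 ppm

CH₄ forcing: 0.036 × (√2830 − √719) = 0.036 × (53.1977 − 26.8142) = 0.036 × 26.3835 = 0.94981 W/m².
Set 5.35 ln(C/405) = 0.94981: ln(C/405) = 0.94981/5.35 = 0.17753, so C = 405 × e^0.17753 = 405 × 1.19426 = 483.68 ppm.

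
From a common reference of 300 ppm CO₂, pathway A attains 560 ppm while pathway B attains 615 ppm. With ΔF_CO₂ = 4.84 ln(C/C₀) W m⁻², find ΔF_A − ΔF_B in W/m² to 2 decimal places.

ΔF_A − ΔF_B = -0.45 W/m²

ΔF_A = 4.84 ln(560/300) = 4.84 × 0.62415 = 3.0209 W/m².
ΔF_B = 4.84 ln(615/300) = 4.84 × 0.71784 = 3.4743 W/m².
Difference: 3.0209 − 3.4743 = -0.4534 W/m².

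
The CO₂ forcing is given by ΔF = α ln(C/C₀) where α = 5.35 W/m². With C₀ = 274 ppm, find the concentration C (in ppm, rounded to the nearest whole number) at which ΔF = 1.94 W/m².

Set 5.35 ln(C/274) = 1.94, so ln(C/274) = 1.94/5.35 = 0.36262.
Then C/274 = e^0.36262 = 1.43709, giving C = 274 × 1.43709 = 393.76 ppm.

C ≈ 394 ppm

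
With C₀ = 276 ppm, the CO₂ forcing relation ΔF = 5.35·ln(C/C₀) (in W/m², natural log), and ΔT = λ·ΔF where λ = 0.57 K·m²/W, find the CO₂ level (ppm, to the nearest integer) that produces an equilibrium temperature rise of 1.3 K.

C ≈ 423 ppm

Required forcing: ΔF = ΔT/λ = 1.3/0.57 = 2.2807 W/m².
Then ln(C/276) = ΔF/5.35 = 2.2807/5.35 = 0.42630.
So C = 276 × e^0.42630 = 276 × 1.53158 = 422.72 ppm.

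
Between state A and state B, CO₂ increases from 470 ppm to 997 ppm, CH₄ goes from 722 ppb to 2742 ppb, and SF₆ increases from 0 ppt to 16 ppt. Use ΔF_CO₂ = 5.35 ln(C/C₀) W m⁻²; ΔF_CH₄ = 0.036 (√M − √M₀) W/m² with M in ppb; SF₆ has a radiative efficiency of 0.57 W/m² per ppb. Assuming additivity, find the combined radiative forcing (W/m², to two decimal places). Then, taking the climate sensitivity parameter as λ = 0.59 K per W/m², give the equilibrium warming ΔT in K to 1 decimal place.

ΔF = 4.95 W/m²; ΔT = 2.9 K

CO₂: 5.35 × ln(997/470) = 5.35 × ln(2.12128) = 5.35 × 0.75202 = 4.0233 W/m².
CH₄: 0.036 × (√2742 − √722) = 0.036 × (52.3641 − 26.8701) = 0.036 × 25.4940 = 0.9178 W/m².
SF₆: Δ = 16 − 0 = 16 ppt = 0.016 ppb; ΔF = 0.57 × 0.016 = 0.0091 W/m².
Total ΔF = 4.0233 + 0.9178 + 0.0091 = 4.9502 W/m².
ΔT = λ ΔF = 0.59 × 4.95 = 2.9205 K.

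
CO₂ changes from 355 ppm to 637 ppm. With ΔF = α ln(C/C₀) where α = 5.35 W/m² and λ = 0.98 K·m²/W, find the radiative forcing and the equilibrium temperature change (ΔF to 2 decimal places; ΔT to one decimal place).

ΔF = 3.13 W/m²; ΔT = 3.1 K

CO₂: 5.35 × ln(637/355) = 5.35 × ln(1.79437) = 5.35 × 0.58465 = 3.1279 W/m².
ΔT = λ ΔF = 0.98 × 3.13 = 3.0674 K.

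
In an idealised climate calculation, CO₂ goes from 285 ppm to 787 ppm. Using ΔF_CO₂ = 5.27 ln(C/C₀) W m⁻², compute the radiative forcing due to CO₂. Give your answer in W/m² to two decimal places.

ΔF = 5.35 W/m²

CO₂: 5.27 × ln(787/285) = 5.27 × ln(2.76140) = 5.27 × 1.01574 = 5.3529 W/m².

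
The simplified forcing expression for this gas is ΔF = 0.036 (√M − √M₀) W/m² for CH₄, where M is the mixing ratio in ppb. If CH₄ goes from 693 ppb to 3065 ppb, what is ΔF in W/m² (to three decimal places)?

CH₄: 0.036 × (√3065 − √693) = 0.036 × (55.3624 − 26.3249) = 0.036 × 29.0375 = 1.0454 W/m².

ΔF = 1.045 W/m²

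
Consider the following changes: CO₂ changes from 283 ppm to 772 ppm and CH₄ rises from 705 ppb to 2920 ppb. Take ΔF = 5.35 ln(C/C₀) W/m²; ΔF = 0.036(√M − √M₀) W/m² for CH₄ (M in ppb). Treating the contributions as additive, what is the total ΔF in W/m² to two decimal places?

CO₂: 5.35 × ln(772/283) = 5.35 × ln(2.72792) = 5.35 × 1.00354 = 5.3689 W/m².
CH₄: 0.036 × (√2920 − √705) = 0.036 × (54.0370 − 26.5518) = 0.036 × 27.4852 = 0.9895 W/m².
Total ΔF = 5.3689 + 0.9895 = 6.3584 W/m².

ΔF = 6.36 W/m²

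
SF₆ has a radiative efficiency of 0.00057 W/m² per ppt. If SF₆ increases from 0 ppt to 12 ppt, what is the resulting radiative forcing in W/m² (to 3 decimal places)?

SF₆: ΔF = 0.00057 × (12 − 0) = 0.00057 × 12 = 0.0068 W/m².

ΔF = 0.007 W/m²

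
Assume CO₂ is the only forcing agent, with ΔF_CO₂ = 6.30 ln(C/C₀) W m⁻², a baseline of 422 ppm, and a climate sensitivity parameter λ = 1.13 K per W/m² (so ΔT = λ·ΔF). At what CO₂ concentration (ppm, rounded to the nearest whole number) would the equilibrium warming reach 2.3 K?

C ≈ 583 ppm

Required forcing: ΔF = ΔT/λ = 2.3/1.13 = 2.0354 W/m².
Then ln(C/422) = ΔF/6.30 = 2.0354/6.30 = 0.32308.
So C = 422 × e^0.32308 = 422 × 1.38138 = 582.94 ppm.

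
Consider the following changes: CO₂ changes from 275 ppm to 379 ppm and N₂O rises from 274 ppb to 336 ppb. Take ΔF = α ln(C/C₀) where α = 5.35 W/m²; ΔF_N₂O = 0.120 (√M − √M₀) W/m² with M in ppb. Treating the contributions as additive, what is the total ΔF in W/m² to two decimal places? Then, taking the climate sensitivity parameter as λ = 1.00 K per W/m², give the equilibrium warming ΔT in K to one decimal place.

CO₂: 5.35 × ln(379/275) = 5.35 × ln(1.37818) = 5.35 × 0.32076 = 1.7161 W/m².
N₂O: 0.120 × (√336 − √274) = 0.120 × (18.3303 − 16.5529) = 0.120 × 1.7774 = 0.2133 W/m².
Total ΔF = 1.7161 + 0.2133 = 1.9294 W/m².
ΔT = λ ΔF = 1.00 × 1.93 = 1.9300 K.

ΔF = 1.93 W/m²; ΔT = 1.9 K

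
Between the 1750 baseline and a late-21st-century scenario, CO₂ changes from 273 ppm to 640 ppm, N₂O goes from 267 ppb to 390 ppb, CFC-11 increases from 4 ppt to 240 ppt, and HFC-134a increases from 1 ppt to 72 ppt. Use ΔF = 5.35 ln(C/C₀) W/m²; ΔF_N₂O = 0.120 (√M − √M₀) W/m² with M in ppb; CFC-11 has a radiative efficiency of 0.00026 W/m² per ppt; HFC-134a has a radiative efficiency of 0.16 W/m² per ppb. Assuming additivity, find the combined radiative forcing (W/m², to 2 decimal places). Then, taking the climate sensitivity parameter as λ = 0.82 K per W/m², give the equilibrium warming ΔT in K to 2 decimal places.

CO₂: 5.35 × ln(640/273) = 5.35 × ln(2.34432) = 5.35 × 0.85200 = 4.5582 W/m².
N₂O: 0.120 × (√390 − √267) = 0.120 × (19.7484 − 16.3401) = 0.120 × 3.4083 = 0.4090 W/m².
CFC-11: ΔF = 0.00026 × (240 − 4) = 0.00026 × 236 = 0.0614 W/m².
HFC-134a: Δ = 72 − 1 = 71 ppt = 0.071 ppb; ΔF = 0.16 × 0.071 = 0.0114 W/m².
Total ΔF = 4.5582 + 0.4090 + 0.0614 + 0.0114 = 5.0400 W/m².
ΔT = λ ΔF = 0.82 × 5.04 = 4.1328 K.

ΔF = 5.04 W/m²; ΔT = 4.13 K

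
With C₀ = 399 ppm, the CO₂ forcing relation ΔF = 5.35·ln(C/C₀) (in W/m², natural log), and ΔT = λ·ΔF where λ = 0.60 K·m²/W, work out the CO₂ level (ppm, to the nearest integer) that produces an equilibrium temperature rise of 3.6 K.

Required forcing: ΔF = ΔT/λ = 3.6/0.60 = 6.0000 W/m².
Then ln(C/399) = ΔF/5.35 = 6.0000/5.35 = 1.12150.
So C = 399 × e^1.12150 = 399 × 3.06945 = 1224.71 ppm.

C ≈ 1225 ppm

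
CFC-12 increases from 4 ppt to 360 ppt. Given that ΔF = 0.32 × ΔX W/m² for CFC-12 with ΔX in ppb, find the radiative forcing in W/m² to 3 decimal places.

ΔF = 0.114 W/m²

CFC-12: Δ = 360 − 4 = 356 ppt = 0.356 ppb; ΔF = 0.32 × 0.356 = 0.1139 W/m².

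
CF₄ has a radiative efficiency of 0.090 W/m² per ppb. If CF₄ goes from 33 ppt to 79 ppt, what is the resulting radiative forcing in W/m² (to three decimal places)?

ΔF = 0.004 W/m²

CF₄: Δ = 79 − 33 = 46 ppt = 0.046 ppb; ΔF = 0.090 × 0.046 = 0.0041 W/m².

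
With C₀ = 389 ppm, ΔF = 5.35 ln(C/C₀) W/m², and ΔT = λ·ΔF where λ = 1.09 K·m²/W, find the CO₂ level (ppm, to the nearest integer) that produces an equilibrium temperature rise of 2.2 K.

Required forcing: ΔF = ΔT/λ = 2.2/1.09 = 2.0183 W/m².
Then ln(C/389) = ΔF/5.35 = 2.0183/5.35 = 0.37725.
So C = 389 × e^0.37725 = 389 × 1.45827 = 567.27 ppm.

C ≈ 567 ppm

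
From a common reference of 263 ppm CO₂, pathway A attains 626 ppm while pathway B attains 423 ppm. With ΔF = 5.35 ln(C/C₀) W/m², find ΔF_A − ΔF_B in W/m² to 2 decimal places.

ΔF_A = 5.35 ln(626/263) = 5.35 × 0.86720 = 4.6395 W/m².
ΔF_B = 5.35 ln(423/263) = 5.35 × 0.47522 = 2.5424 W/m².
Difference: 4.6395 − 2.5424 = 2.0971 W/m².

ΔF_A − ΔF_B = 2.10 W/m²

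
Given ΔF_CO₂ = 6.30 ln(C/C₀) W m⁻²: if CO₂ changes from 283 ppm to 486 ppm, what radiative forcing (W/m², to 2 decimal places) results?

CO₂: 6.30 × ln(486/283) = 6.30 × ln(1.71731) = 6.30 × 0.54076 = 3.4068 W/m².

ΔF = 3.41 W/m²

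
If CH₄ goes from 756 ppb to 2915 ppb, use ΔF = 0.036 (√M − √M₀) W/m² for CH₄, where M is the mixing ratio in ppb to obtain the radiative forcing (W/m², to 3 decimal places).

ΔF = 0.954 W/m²

CH₄: 0.036 × (√2915 − √756) = 0.036 × (53.9907 − 27.4955) = 0.036 × 26.4952 = 0.9538 W/m².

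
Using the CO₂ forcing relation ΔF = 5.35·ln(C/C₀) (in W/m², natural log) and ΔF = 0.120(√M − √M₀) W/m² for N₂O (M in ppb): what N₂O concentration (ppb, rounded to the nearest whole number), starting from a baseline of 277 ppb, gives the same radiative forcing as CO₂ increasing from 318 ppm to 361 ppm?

M ≈ 497 ppb

CO₂ forcing: 5.35 × ln(361/318) = 5.35 × 0.126827 = 0.67852 W/m².
Set 0.120(√M − √277) = 0.67852: √M = 0.67852/0.120 + √277 = 5.6543 + 16.6433 = 22.2976.
M = (22.2976)² = 497.18 ppb.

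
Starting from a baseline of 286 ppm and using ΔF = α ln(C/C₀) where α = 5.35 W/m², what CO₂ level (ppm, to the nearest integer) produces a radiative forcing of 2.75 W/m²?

Set 5.35 ln(C/286) = 2.75, so ln(C/286) = 2.75/5.35 = 0.51402.
Then C/286 = e^0.51402 = 1.67200, giving C = 286 × 1.67200 = 478.19 ppm.

C ≈ 478 ppm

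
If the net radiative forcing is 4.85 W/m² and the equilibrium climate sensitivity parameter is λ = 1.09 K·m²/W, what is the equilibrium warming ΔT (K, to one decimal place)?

ΔT = 5.3 K

ΔT = λ ΔF = 1.09 × 4.85 = 5.2865 K.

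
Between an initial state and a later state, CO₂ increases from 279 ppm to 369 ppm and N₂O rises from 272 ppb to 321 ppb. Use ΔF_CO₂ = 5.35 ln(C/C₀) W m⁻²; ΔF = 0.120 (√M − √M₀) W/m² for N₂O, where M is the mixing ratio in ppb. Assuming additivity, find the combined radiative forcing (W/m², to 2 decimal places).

CO₂: 5.35 × ln(369/279) = 5.35 × ln(1.32258) = 5.35 × 0.27958 = 1.4958 W/m².
N₂O: 0.120 × (√321 − √272) = 0.120 × (17.9165 − 16.4924) = 0.120 × 1.4241 = 0.1709 W/m².
Total ΔF = 1.4958 + 0.1709 = 1.6667 W/m².

ΔF = 1.67 W/m²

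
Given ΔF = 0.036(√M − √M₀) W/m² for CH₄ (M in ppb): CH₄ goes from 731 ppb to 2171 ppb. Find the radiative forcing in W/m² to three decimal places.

ΔF = 0.704 W/m²

CH₄: 0.036 × (√2171 − √731) = 0.036 × (46.5940 − 27.0370) = 0.036 × 19.5570 = 0.7041 W/m².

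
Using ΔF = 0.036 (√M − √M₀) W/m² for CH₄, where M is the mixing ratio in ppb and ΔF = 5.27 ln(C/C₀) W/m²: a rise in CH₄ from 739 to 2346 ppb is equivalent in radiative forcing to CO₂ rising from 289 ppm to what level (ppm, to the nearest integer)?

C ≈ 334 ppm

CH₄ forcing: 0.036 × (√2346 − √739) = 0.036 × (48.4355 − 27.1846) = 0.036 × 21.2509 = 0.76503 W/m².
Set 5.27 ln(C/289) = 0.76503: ln(C/289) = 0.76503/5.27 = 0.14517, so C = 289 × e^0.14517 = 289 × 1.15624 = 334.15 ppm.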